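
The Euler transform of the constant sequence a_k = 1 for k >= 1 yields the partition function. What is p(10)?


The Euler transform converts the sequence a_k = 1 into the number of integer partitions.
Using the recurrence or dynamic programming:
p(10) = 42

42


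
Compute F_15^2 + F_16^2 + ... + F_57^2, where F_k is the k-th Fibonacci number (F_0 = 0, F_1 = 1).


There is a standard identity sum_{k=0}^{N} F_k^2 = F_N * F_{N+1} (proved inductively from the telescoping relation F_k^2 = F_k F_{k+1} - F_{k-1} F_k). Then
sum_{k=15}^{57} F_k^2 = F_57 F_58 - F_14 F_15.
Computing: F_57 = 365435296162, F_58 = 591286729879, F_14 = 377, F_15 = 610.
Sum = 365435296162 * 591286729879 - 377 * 610 = 216077041249992859194428.

216077041249992859194428


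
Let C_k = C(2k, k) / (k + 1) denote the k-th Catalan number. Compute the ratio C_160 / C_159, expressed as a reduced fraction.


Using C_k = (2k)! / (k! (k+1)!), the ratio C_{k+1}/C_k simplifies to
C_{k+1}/C_k = [(2k+2)! / ((k+1)! (k+2)!)] * [k! (k+1)! / (2k)!]
 = (2k+2)(2k+1) / ((k+1)(k+2)) = 2(2k+1) / (k+2).
For k = 159: 2(2*159 + 1) / (159 + 2) = 638/161 = 638/161.

638/161


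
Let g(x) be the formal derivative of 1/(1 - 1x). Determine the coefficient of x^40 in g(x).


Differentiate termwise: d/dx sum_{k>=0} 1^k x^k = sum_{k>=1} k 1^k x^(k-1) = sum_{j>=0} (j+1) 1^(j+1) x^j.
Equivalently, d/dx [1/(1 - 1x)] = 1/(1 - 1x)^2.
For j = 40: 41 * 1^41 = 41 * 1 = 41.

41


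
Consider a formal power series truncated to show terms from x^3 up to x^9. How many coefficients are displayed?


From x^3 to x^9 inclusive, the count is 9 - 3 + 1 = 7.

7


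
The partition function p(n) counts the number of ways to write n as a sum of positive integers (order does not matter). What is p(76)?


Using the generating function prod_{k>=1} 1/(1-x^k), we compute p(76).
By dynamic programming over parts 1 through 76:
p(76) = 9289091

9289091


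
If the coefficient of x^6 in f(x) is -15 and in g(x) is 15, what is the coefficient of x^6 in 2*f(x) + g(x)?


Scalar multiplication scales coefficients: 2 * -15 = -30.
Then add the g coefficient: -30 + 15
= -15

-15


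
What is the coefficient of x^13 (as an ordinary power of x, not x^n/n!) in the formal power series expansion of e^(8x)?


The exponential series is e^y = sum_{k>=0} y^k / k!. Substituting y = 8x gives
e^(8x) = sum_{k>=0} 8^k x^k / k!.
So the coefficient of x^n is a^n/n! with a = 8, n = 13:
8^13 / 13! = 549755813888/6227020800 = 536870912/6081075

536870912/6081075


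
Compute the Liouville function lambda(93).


The Liouville function is lambda(k) = (-1)^Omega(k), where Omega(k) counts the prime factors of k with multiplicity.
Factoring: 93 = 3 * 31, so Omega(93) = 2.
lambda(93) = (-1)^2 = 1.

1


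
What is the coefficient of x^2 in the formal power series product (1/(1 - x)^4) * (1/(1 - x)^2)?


Combine the factors: (1/(1 - x)^4) * (1/(1 - x)^2) = 1/(1 - x)^6.
Then use 1/(1 - x)^r = sum_{k>=0} C(k + r - 1, r - 1) x^k with r = 6 and k = 2:
C(7, 5) = 21.

21


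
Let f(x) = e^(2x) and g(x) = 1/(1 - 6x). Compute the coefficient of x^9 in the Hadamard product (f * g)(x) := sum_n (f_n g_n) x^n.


Expanding: f_k = 2^k/k! (from e^(2x)) and g_k = 6^k (from 1/(1 - 6x)). So the Hadamard coefficient (f * g)_k = 2^k 6^k / k! = (12)^k / k!.
For k = 9: 12^9/9! = 5159780352/362880 = 497664/35.

497664/35


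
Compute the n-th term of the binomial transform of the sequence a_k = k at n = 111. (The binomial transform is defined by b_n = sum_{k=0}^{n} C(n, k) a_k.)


With a_k = k, b_n = sum_{k=0}^{n} C(n, k) k. Using k * C(n, k) = n * C(n-1, k-1) gives b_n = n * sum_{k>=1} C(n-1, k-1) = n * 2^(n-1).
For n = 111: 111 * 2^110 = 111 * 1298074214633706907132624082305024 = 144086237824341466691721273135857664.

144086237824341466691721273135857664


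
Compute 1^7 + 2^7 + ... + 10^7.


This power sum has a closed form given by Faulhaber's formula
sum_{k=1}^{m} k^p = (1 / (p + 1)) * sum_{j=0}^{p} C(p + 1, j) B_j m^(p + 1 - j),
but for small m direct computation is fastest:
1 + 128 + 2187 + 16384 + 78125 + 279936 + 823543 + 2097152 + 4782969 + 10000000 = 18080425.

18080425


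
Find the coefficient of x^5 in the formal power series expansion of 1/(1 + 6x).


Write 1/(1 + c x) = 1/(1 - (-c) x) and apply the geometric-series identity
1/(1 - y) = sum_{k>=0} y^k to get 1/(1 + c x) = sum_{k>=0} (-c)^k x^k.
So the coefficient of x^k is (-c)^k = (-1)^k * c^k.
Here c = 6 and k = 5:
(-6)^5 = -1 * 7776 = -7776

-7776


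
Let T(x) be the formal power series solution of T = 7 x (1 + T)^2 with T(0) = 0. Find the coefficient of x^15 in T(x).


Apply the Lagrange inversion formula: if T = 7 x * phi(T) with phi(t) = (1 + t)^2, then [x^n] T = 7^n * (1/n) [t^(n-1)] phi(t)^n = 7^n * (1/n) [t^(n-1)] (1 + t)^(2n) = 7^n * (1/n) C(2n, n-1).
Using the identity C(2n, n-1) = C(2n, n) * n / (n+1), the unscaled factor equals C(2n, n) / (n+1) = C_n, the n-th Catalan number.
For n = 15: C_15 = C(30, 15) / 16 = 155117520/16 = 9694845.
With the 7^15 = 4747561509943 factor, the coefficient is 4747561509943 * 9694845 = 46026872966863343835.

46026872966863343835


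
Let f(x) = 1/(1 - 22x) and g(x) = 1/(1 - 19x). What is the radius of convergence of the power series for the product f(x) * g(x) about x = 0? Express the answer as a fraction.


The radius of 1/(1 - 22x) is 1/22 (nearest singularity at x = 1/22), and the radius of 1/(1 - 19x) is 1/19.
The product f(x)*g(x) = 1/((1 - 22x)(1 - 19x)) has singularities at both 1/22 and 1/19, so its radius of convergence is the distance to the nearest one:
min(1/22, 1/19) = 1/22.

1/22


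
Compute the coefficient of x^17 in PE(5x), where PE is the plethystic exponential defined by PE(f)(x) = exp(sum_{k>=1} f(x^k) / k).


With f(x) = 5x, the exponent is sum_{k>=1} 5 x^k / k = 5 * (-ln(1 - x)). Exponentiating:
PE(5x) = exp(-5 ln(1 - x)) = 1/(1 - x)^5.
By the negative binomial expansion, [x^n] 1/(1 - x)^5 = C(n + 4, 4).
For n = 17: C(21, 4) = 5985.

5985


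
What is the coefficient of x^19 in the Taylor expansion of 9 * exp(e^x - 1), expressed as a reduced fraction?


exp(e^x - 1) = sum_{k>=0} Bell_k x^k / k!, where Bell_k is the k-th Bell number.
So the coefficient of x^19 is 9 * Bell_19 / 19!.
Computing: Bell_19 = 5832742205057 and 19! = 121645100408832000, giving
9 * 5832742205057/121645100408832000 = 5832742205057/13516122267648000.

5832742205057/13516122267648000


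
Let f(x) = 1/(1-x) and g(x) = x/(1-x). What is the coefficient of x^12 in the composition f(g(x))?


First simplify the composition: f(g(x)) = 1/(1 - x/(1-x)) = (1-x)/((1-x) - x) = (1-x)/(1-2x).
Now extract the coefficient. Write (1-x)/(1-2x) = 1/(1-2x) - x/(1-2x).
The coefficient of x^n in 1/(1-2x) is 2^n, and in x/(1-2x) is 2^(n-1) (for n >= 1).
So the coefficient of x^12 is 2^12 - 2^11 = 4096 - 2048 = 2048.

2048


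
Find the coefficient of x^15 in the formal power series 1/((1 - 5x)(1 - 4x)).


By partial fractions or Cauchy convolution:
The coefficient equals sum_{k=0}^{15} 5^k * 4^(15-k).
= 148292923329

148292923329


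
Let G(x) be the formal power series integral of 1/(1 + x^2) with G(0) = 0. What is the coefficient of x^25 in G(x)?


1/(1 + x^2) = sum_{j>=0} (-1)^j x^(2j). Integrating termwise with G(0) = 0:
G(x) = sum_{j>=0} (-1)^j x^(2j+1) / (2j+1) = arctan(x).
Only odd powers are nonzero. For x^25 write 25 = 2*12 + 1, giving
(-1)^12 / 25 = 1/25 = 1/25.

1/25


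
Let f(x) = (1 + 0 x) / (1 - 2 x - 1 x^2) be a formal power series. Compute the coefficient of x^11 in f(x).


Write f(x) = sum_{k>=0} a_k x^k. Multiplying both sides by 1 - 2 x - 1 x^2 gives
(1 - 2 x - 1 x^2) sum_{k>=0} a_k x^k = 1 + 0 x.
Matching coefficients:
 x^0: a_0 = 1
 x^1: a_1 - 2 a_0 = 0  =>  a_1 = 2*1 + 0 = 2
 x^k (k >= 2): a_k = 2 a_{k-1} + 1 a_{k-2}.
Iterating: a_2 = 5, a_3 = 12, a_4 = 29, a_5 = 70, a_6 = 169, a_7 = 408, a_8 = 985, a_9 = 2378, a_10 = 5741, a_11 = 13860.
So the coefficient of x^11 is 13860.

13860


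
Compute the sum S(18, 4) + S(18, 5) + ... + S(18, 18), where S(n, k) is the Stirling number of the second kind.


By definition, S(n, k) counts partitions of an n-set into exactly k nonempty blocks.
Computing row n = 18 for k = 4..18:
S(18, k): 2798806985, 28958095545, 110687251039, 197462483400, 189036065010, 106175395755, 37112163803, 8391004908, 1256328866, 125854638, 8408778, 367200, 9996, 153, 1
Sum = 682012236077.

682012236077


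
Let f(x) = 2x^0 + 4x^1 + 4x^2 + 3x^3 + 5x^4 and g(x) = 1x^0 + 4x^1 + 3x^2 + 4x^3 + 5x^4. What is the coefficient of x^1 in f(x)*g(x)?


Cauchy product at x^1:
2*4 + 4*1
= 12

12


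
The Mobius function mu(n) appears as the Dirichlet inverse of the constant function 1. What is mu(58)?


58 = 2 * 29 (all distinct primes).
mu(58) = (-1)^2 = 1

1


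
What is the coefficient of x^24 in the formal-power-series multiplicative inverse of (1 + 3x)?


The inverse is 1/(1 + 3x). Apply the geometric identity 1/(1 - y) = sum_{k>=0} y^k with y = -3x:
1/(1 + 3x) = sum_{k>=0} (-3)^k x^k.
So the coefficient of x^24 is (-3)^24 = 282429536481.

282429536481


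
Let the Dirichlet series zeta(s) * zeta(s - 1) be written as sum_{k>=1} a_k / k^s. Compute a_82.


Convolution gives a_k = sum_{d | k} d * 1 = sum_{d | k} d = sigma(k), the sum of positive divisors of k.
For k = 82, the divisors are 1, 2, 41, 82, so
sigma(82) = 1 + 2 + 41 + 82 = 126.

126


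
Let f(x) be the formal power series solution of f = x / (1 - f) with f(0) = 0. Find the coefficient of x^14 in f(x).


Apply Lagrange inversion: f = x * phi(f) with phi(t) = 1/(1 - t), so
[x^n] f = (1/n) [t^(n-1)] phi(t)^n = (1/n) [t^(n-1)] (1 - t)^(-n) = (1/n) C(2n - 2, n - 1) = C_{n-1}.
For n = 14: C_13 = C(26, 13) / 14 = 10400600/14 = 742900 = 742900.

742900


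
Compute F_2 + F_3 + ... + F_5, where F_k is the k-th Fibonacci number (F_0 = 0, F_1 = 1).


Use the identity sum_{k=0}^{N} F_k = F_{N+2} - 1 (which follows from F_{k+2} - F_{k+1} = F_k). Then
sum_{k=2}^{5} F_k = (F_{7} - 1) - (F_{3} - 1) = F_{7} - F_{3}.
Computing: F_{7} = 13, F_{3} = 2, so
Sum = 13 - 2 = 11.

11


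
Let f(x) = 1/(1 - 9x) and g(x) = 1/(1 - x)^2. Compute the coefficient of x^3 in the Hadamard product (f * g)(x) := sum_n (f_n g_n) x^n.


f has coefficients f_k = 9^k. For g = 1/(1 - x)^2 the coefficient is g_k = C(k + 1, 1) = k + 1. The Hadamard coefficient is (f * g)_k = 9^k * (k + 1).
For k = 3: 9^3 * 4 = 729 * 4 = 2916.

2916


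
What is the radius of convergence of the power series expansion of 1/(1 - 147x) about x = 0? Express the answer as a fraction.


Expanding 1/(1 - 147x) = sum_{k>=0} 147^k x^k, the series converges when |147x| < 1, i.e., |x| < 1/147.
So the radius of convergence is 1/147 = 1/147.

1/147


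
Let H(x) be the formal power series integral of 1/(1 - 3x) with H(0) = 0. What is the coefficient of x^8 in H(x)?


1/(1 - 3x) = sum_{k>=0} 3^k x^k. Integrating termwise with H(0) = 0:
H(x) = sum_{k>=0} 3^k x^(k+1) / (k+1) = sum_{m>=1} 3^(m-1) x^m / m.
For m = 8: 3^7/8 = 2187/8 = 2187/8.

2187/8


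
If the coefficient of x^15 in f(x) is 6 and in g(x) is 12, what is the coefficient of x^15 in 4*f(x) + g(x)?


Scalar multiplication scales coefficients: 4 * 6 = 24.
Then add the g coefficient: 24 + 12
= 36

36


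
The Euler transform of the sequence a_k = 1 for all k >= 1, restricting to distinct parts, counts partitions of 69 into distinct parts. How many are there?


Partitions of 69 into distinct parts can be computed via generating function.
Product (1+x)(1+x^2)(1+x^3)...
The coefficient of x^69 = 27130

27130


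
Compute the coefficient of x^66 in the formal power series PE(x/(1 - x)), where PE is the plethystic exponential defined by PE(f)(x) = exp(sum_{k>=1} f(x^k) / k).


For f(x) = x/(1 - x) we have
sum_{k>=1} f(x^k) / k = sum_{k>=1} (1/k) * x^k / (1 - x^k) = sum_{k, m >= 1} x^(k m) / k,
which after exponentiating simplifies to
PE(x/(1 - x)) = prod_{k>=1} 1 / (1 - x^k).
This is the generating function for the partition function p(n), so the coefficient of x^66 is p(66).
Computing p(66) by dynamic programming over parts 1, 2, ..., 66: p(66) = 2323520.

2323520


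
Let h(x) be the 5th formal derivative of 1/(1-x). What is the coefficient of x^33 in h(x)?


Differentiating 5 times: d^5/dx^5 [1/(1-x)] = 5!/(1-x)^6.
The expansion 1/(1-x)^6 = sum_{k>=0} C(k+5, 5) x^k, so the coefficient of x^n in 5!/(1-x)^6 is 5! * C(n+5, 5).
For n = 33: 120 * C(38, 5) = 120 * 501942 = 60233040

60233040


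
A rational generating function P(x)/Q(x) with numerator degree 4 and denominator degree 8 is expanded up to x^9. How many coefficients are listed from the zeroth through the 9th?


Expanding up to x^9 gives the coefficients for x^0, x^1, ..., x^9.
That is 9 + 1 = 10 coefficients in total.

10


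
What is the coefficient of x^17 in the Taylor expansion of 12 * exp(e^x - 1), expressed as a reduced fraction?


exp(e^x - 1) = sum_{k>=0} Bell_k x^k / k!, where Bell_k is the k-th Bell number.
So the coefficient of x^17 is 12 * Bell_17 / 17!.
Computing: Bell_17 = 82864869804 and 17! = 355687428096000, giving
12 * 82864869804/355687428096000 = 255755771/91483392000.

255755771/91483392000


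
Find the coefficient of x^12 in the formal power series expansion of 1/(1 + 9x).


Write 1/(1 + c x) = 1/(1 - (-c) x) and apply the geometric-series identity
1/(1 - y) = sum_{k>=0} y^k to get 1/(1 + c x) = sum_{k>=0} (-c)^k x^k.
So the coefficient of x^k is (-c)^k = (-1)^k * c^k.
Here c = 9 and k = 12:
(-9)^12 = 1 * 282429536481 = 282429536481

282429536481


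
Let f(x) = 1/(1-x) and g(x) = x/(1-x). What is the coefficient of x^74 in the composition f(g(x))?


First simplify the composition: f(g(x)) = 1/(1 - x/(1-x)) = (1-x)/((1-x) - x) = (1-x)/(1-2x).
Now extract the coefficient. Write (1-x)/(1-2x) = 1/(1-2x) - x/(1-2x).
The coefficient of x^n in 1/(1-2x) is 2^n, and in x/(1-2x) is 2^(n-1) (for n >= 1).
So the coefficient of x^74 is 2^74 - 2^73 = 18889465931478580854784 - 9444732965739290427392 = 9444732965739290427392.

9444732965739290427392


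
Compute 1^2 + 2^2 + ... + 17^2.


This power sum has a closed form given by Faulhaber's formula
sum_{k=1}^{m} k^p = (1 / (p + 1)) * sum_{j=0}^{p} C(p + 1, j) B_j m^(p + 1 - j),
but for small m direct computation is fastest:
1 + 4 + 9 + 16 + 25 + 36 + 49 + 64 + 81 + 100 + 121 + 144 + 169 + 196 + 225 + 256 + 289 = 1785.

1785


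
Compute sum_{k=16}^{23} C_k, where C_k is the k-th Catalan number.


C_16 through C_23: 35357670, 129644790, 477638700, 1767263190, 6564120420, 24466267020, 91482563640, 343059613650
Sum = 35357670 + 129644790 + 477638700 + 1767263190 + 6564120420 + 24466267020 + 91482563640 + 343059613650
= 467982469080

467982469080


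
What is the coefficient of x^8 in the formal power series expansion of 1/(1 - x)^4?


The expansion 1/(1 - x)^r = sum_{k>=0} C(k + r - 1, r - 1) x^k follows from the multiset / negative-binomial theorem (or from repeated differentiation of the geometric series).
For r = 4 and k = 8:
C(11, 3) = 39916800 / (6 * 40320) = 165.

165


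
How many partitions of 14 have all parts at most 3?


Using the generating function (1-x)^(-1)(1-x^2)^(-1)(1-x^3)^(-1),
the coefficient of x^14 counts these restricted partitions.
Result = 24

24


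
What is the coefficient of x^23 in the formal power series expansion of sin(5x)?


The Maclaurin series is sin(t) = sum_{k>=0} (-1)^k t^(2k+1) / (2k+1)!, so substituting t = 5x, only odd powers of x are nonzero, with coefficient of x^(2k+1) equal to (-1)^k 5^(2k+1) / (2k+1)!.
Write 23 = 2*11 + 1, giving the coefficient (-1)^11 * 5^23 / 23! = -11920928955078125/25852016738884976640000 = -19073486328125/41363226782215962624.

-19073486328125/41363226782215962624


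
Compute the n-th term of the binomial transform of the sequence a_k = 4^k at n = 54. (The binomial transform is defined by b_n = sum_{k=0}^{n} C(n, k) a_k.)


With a_k = 4^k, b_n = sum_{k=0}^{n} C(n, k) 4^k = (1 + 4)^n by the binomial theorem.
For n = 54: (1 + 4)^54 = 5^54 = 55511151231257827021181583404541015625.

55511151231257827021181583404541015625


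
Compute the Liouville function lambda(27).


The Liouville function is lambda(k) = (-1)^Omega(k), where Omega(k) counts the prime factors of k with multiplicity.
Factoring: 27 = 3 * 3 * 3, so Omega(27) = 3.
lambda(27) = (-1)^3 = -1.

-1


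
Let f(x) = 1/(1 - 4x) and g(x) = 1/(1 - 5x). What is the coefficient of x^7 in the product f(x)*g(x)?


The coefficient of x^n in f*g is the Cauchy product: sum_{k=0}^{n} a^k * b^(n-k).
With a=4, b=5, n=7:
sum_{k=0}^{7} 4^k * 5^(7-k)
= 325089

325089


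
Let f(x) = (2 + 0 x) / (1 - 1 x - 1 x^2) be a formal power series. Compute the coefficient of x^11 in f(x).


Write f(x) = sum_{k>=0} a_k x^k. Multiplying both sides by 1 - 1 x - 1 x^2 gives
(1 - 1 x - 1 x^2) sum_{k>=0} a_k x^k = 2 + 0 x.
Matching coefficients:
 x^0: a_0 = 2
 x^1: a_1 - 1 a_0 = 0  =>  a_1 = 1*2 + 0 = 2
 x^k (k >= 2): a_k = 1 a_{k-1} + 1 a_{k-2}.
Iterating: a_2 = 4, a_3 = 6, a_4 = 10, a_5 = 16, a_6 = 26, a_7 = 42, a_8 = 68, a_9 = 110, a_10 = 178, a_11 = 288.
So the coefficient of x^11 is 288.

288


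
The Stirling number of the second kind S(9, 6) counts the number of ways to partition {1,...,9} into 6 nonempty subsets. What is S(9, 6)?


Using the explicit formula S(n,k) = (1/k!) sum_{j=0}^{k} (-1)^(k-j) C(k,j) j^n:
S(9, 6) = 2646
Equivalently, S(n,k) is n! times the coefficient of x^n in the EGF (e^x - 1)^k / k!.

2646


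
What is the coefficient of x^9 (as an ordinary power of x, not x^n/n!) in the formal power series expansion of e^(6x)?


The exponential series is e^y = sum_{k>=0} y^k / k!. Substituting y = 6x gives
e^(6x) = sum_{k>=0} 6^k x^k / k!.
So the coefficient of x^n is a^n/n! with a = 6, n = 9:
6^9 / 9! = 10077696/362880 = 972/35

972/35


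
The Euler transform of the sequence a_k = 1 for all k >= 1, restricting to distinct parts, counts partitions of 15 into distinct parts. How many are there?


Partitions of 15 into distinct parts can be computed via generating function.
Product (1+x)(1+x^2)(1+x^3)...
The coefficient of x^15 = 27

27


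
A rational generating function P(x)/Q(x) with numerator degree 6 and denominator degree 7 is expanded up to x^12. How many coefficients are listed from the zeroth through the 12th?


Expanding up to x^12 gives the coefficients for x^0, x^1, ..., x^12.
That is 12 + 1 = 13 coefficients in total.

13


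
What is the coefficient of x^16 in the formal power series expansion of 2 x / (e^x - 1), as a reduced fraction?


The exponential generating function for Bernoulli numbers is
x / (e^x - 1) = sum_{k>=0} B_k x^k / k!.
So the coefficient of x^16 in 2 x / (e^x - 1) is 2 B_16 / 16!.
Computing: B_16 = -3617/510, 16! = 20922789888000, giving
2 * -3617/510 / 20922789888000 = -3617/5335311421440000.

-3617/5335311421440000


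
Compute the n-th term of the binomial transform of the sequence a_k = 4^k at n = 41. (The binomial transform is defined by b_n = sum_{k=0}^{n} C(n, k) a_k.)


With a_k = 4^k, b_n = sum_{k=0}^{n} C(n, k) 4^k = (1 + 4)^n by the binomial theorem.
For n = 41: (1 + 4)^41 = 5^41 = 45474735088646411895751953125.

45474735088646411895751953125


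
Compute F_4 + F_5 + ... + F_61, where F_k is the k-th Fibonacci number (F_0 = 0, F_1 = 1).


Use the identity sum_{k=0}^{N} F_k = F_{N+2} - 1 (which follows from F_{k+2} - F_{k+1} = F_k). Then
sum_{k=4}^{61} F_k = (F_{63} - 1) - (F_{5} - 1) = F_{63} - F_{5}.
Computing: F_{63} = 6557470319842, F_{5} = 5, so
Sum = 6557470319842 - 5 = 6557470319837.

6557470319837


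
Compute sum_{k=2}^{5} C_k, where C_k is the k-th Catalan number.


C_2 through C_5: 2, 5, 14, 42
Sum = 2 + 5 + 14 + 42
= 63

63


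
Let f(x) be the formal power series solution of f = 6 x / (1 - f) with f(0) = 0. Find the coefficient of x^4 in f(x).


Apply Lagrange inversion: f = 6 x * phi(f) with phi(t) = 1/(1 - t), so
[x^n] f = 6^n * (1/n) [t^(n-1)] phi(t)^n = 6^n * (1/n) [t^(n-1)] (1 - t)^(-n) = 6^n * (1/n) C(2n - 2, n - 1) = 6^n * C_{n-1}.
For n = 4: C_3 = C(6, 3) / 4 = 20/4 = 5.
With the 6^4 = 1296 factor, the coefficient is 1296 * 5 = 6480.

6480


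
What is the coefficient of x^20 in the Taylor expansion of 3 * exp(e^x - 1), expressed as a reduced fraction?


exp(e^x - 1) = sum_{k>=0} Bell_k x^k / k!, where Bell_k is the k-th Bell number.
So the coefficient of x^20 is 3 * Bell_20 / 20!.
Computing: Bell_20 = 51724158235372 and 20! = 2432902008176640000, giving
3 * 51724158235372/2432902008176640000 = 263898766507/4137588449280000.

263898766507/4137588449280000


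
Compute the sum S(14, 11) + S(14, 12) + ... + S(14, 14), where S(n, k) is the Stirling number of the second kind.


By definition, S(n, k) counts partitions of an n-set into exactly k nonempty blocks.
Computing row n = 14 for k = 11..14:
S(14, k): 66066, 3367, 91, 1
Sum = 69525.

69525


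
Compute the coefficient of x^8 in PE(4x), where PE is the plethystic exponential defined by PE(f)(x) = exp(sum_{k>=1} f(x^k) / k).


With f(x) = 4x, the exponent is sum_{k>=1} 4 x^k / k = 4 * (-ln(1 - x)). Exponentiating:
PE(4x) = exp(-4 ln(1 - x)) = 1/(1 - x)^4.
By the negative binomial expansion, [x^n] 1/(1 - x)^4 = C(n + 3, 3).
For n = 8: C(11, 3) = 165.

165


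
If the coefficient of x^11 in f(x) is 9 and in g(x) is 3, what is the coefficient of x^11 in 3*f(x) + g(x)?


Scalar multiplication scales coefficients: 3 * 9 = 27.
Then add the g coefficient: 27 + 3
= 30

30


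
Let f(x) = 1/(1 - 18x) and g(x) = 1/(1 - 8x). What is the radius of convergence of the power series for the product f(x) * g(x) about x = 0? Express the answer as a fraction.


The radius of 1/(1 - 18x) is 1/18 (nearest singularity at x = 1/18), and the radius of 1/(1 - 8x) is 1/8.
The product f(x)*g(x) = 1/((1 - 18x)(1 - 8x)) has singularities at both 1/18 and 1/8, so its radius of convergence is the distance to the nearest one:
min(1/18, 1/8) = 1/18.

1/18


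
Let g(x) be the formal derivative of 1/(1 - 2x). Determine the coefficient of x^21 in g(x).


Differentiate termwise: d/dx sum_{k>=0} 2^k x^k = sum_{k>=1} k 2^k x^(k-1) = sum_{j>=0} (j+1) 2^(j+1) x^j.
Equivalently, d/dx [1/(1 - 2x)] = 2/(1 - 2x)^2.
For j = 21: 22 * 2^22 = 22 * 4194304 = 92274688.

92274688


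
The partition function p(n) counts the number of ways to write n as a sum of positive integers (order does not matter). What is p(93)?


Using the generating function prod_{k>=1} 1/(1-x^k), we compute p(93).
By dynamic programming over parts 1 through 93:
p(93) = 82010177

82010177


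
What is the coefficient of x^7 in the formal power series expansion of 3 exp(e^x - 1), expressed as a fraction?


exp(e^x - 1) is the exponential generating function for the Bell numbers Bell_k: exp(e^x - 1) = sum_{k>=0} Bell_k x^k / k!.
So the coefficient of x^7 in 3 exp(e^x - 1) is 3 Bell_7 / 7!.
Computing: Bell_7 = 877 and 7! = 5040, giving
3 * 877/5040 = 877/1680.

877/1680


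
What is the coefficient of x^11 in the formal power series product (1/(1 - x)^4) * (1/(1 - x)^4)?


Combine the factors: (1/(1 - x)^4) * (1/(1 - x)^4) = 1/(1 - x)^8.
Then use 1/(1 - x)^r = sum_{k>=0} C(k + r - 1, r - 1) x^k with r = 8 and k = 11:
C(18, 7) = 31824.

31824


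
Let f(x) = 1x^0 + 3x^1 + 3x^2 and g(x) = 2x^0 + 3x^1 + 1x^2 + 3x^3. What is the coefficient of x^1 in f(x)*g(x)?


Cauchy product at x^1:
1*3 + 3*2
= 9

9


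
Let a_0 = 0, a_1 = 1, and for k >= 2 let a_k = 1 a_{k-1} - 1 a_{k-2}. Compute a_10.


Iterating the recurrence forward:
a_0 = 0
a_1 = 1
a_2 = 1*1 - 1*0 = 1
a_3 = 1*1 - 1*1 = 0
a_4 = 1*0 - 1*1 = -1
a_5 = 1*-1 - 1*0 = -1
a_6 = 1*-1 - 1*-1 = 0
a_7 = 1*0 - 1*-1 = 1
a_8 = 1*1 - 1*0 = 1
a_9 = 1*1 - 1*1 = 0
a_10 = 1*0 - 1*1 = -1
So a_10 = -1.

-1


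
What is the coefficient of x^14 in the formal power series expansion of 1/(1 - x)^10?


The negative binomial / multiset identity is
1/(1 - x)^r = sum_{k>=0} C(k + r - 1, r - 1) x^k.
Here r = 10 and k = 14, so the coefficient is
C(14 + 9, 9) = C(23, 9)
= 817190

817190


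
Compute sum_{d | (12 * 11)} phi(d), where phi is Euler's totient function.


First, 12 * 11 = 132. One classical identity is sum_{d | n} phi(d) = n (each k in [1, n] has a unique gcd with n, and among the k's with gcd(k, n) = n/d there are phi(d) of them). So the sum equals 132. We also verify directly:
Divisors of 132: 1, 2, 3, 4, 6, 11, 12, 22, 33, 44, 66, 132.
phi values: 1, 1, 2, 2, 2, 10, 4, 10, 20, 20, 20, 40.
Sum = 132.

132


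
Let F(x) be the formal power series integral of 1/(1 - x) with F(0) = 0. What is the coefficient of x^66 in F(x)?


1/(1 - x) = sum_{k>=0} x^k. Integrating termwise and using F(0) = 0 gives
F(x) = sum_{k>=0} x^(k+1) / (k+1) = sum_{m>=1} x^m / m = -ln(1 - x).
So the coefficient of x^66 is 1/66 = 1/66.

1/66


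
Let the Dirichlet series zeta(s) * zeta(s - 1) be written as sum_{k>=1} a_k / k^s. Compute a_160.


Convolution gives a_k = sum_{d | k} d * 1 = sum_{d | k} d = sigma(k), the sum of positive divisors of k.
For k = 160, the divisors are 1, 2, 4, 5, 8, 10, 16, 20, 32, 40, 80, 160, so
sigma(160) = 1 + 2 + 4 + 5 + 8 + 10 + 16 + 20 + 32 + 40 + 80 + 160 = 378.

378


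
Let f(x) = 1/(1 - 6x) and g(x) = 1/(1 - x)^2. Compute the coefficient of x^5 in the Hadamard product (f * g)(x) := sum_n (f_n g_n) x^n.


f has coefficients f_k = 6^k. For g = 1/(1 - x)^2 the coefficient is g_k = C(k + 1, 1) = k + 1. The Hadamard coefficient is (f * g)_k = 6^k * (k + 1).
For k = 5: 6^5 * 6 = 7776 * 6 = 46656.

46656


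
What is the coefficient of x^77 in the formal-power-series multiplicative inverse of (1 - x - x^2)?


Let the inverse be f(x) = sum_{k>=0} a_k x^k. From f(x) * (1 - x - x^2) = 1 and matching coefficients:
 x^0: a_0 = 1.
 x^1: a_1 - a_0 = 0, so a_1 = 1.
 x^k (k >= 2): a_k - a_{k-1} - a_{k-2} = 0, i.e. a_k = a_{k-1} + a_{k-2}.
This is the Fibonacci-type recurrence shifted so that a_0 = a_1 = 1.
Iterating: a_0=1, a_1=1, a_2=2, a_3=3, a_4=5, a_5=8, a_6=13, a_7=21, a_8=34, a_9=55, ...
a_77 = 8944394323791464.

8944394323791464


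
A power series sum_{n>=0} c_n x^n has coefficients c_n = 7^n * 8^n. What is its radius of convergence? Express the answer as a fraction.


By the root test (Cauchy-Hadamard), the radius is R = 1 / limsup_n |c_n|^(1/n).
Here |c_n|^(1/n) = (7^n * 8^n)^(1/n) = 7 * 8 = 56 for all n.
So R = 1/56 = 1/56.

1/56


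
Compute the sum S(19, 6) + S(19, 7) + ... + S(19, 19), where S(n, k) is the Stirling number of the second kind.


By definition, S(n, k) counts partitions of an n-set into exactly k nonempty blocks.
Computing row n = 19 for k = 6..19:
S(19, k): 693081601779, 1492924634839, 1709751003480, 1144614626805, 477297033785, 129413217791, 23466951300, 2892439160, 243577530, 13916778, 527136, 12597, 171, 1
Sum = 5673699543152.

5673699543152


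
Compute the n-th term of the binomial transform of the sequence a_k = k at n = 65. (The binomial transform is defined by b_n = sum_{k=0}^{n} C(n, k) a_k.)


With a_k = k, b_n = sum_{k=0}^{n} C(n, k) k. Using k * C(n, k) = n * C(n-1, k-1) gives b_n = n * sum_{k>=1} C(n-1, k-1) = n * 2^(n-1).
For n = 65: 65 * 2^64 = 65 * 18446744073709551616 = 1199038364791120855040.

1199038364791120855040


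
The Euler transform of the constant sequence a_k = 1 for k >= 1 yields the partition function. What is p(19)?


The Euler transform converts the sequence a_k = 1 into the number of integer partitions.
Using the recurrence or dynamic programming:
p(19) = 490

490


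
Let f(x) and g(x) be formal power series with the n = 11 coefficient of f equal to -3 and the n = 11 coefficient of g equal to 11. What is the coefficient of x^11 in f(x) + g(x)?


Addition of formal power series is termwise.
The coefficient of x^11 in f + g = -3 + 11
= 8

8


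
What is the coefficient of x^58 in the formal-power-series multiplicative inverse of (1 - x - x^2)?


Let the inverse be f(x) = sum_{k>=0} a_k x^k. From f(x) * (1 - x - x^2) = 1 and matching coefficients:
 x^0: a_0 = 1.
 x^1: a_1 - a_0 = 0, so a_1 = 1.
 x^k (k >= 2): a_k - a_{k-1} - a_{k-2} = 0, i.e. a_k = a_{k-1} + a_{k-2}.
This is the Fibonacci-type recurrence shifted so that a_0 = a_1 = 1.
Iterating: a_0=1, a_1=1, a_2=2, a_3=3, a_4=5, a_5=8, a_6=13, a_7=21, a_8=34, a_9=55, ...
a_58 = 956722026041.

956722026041


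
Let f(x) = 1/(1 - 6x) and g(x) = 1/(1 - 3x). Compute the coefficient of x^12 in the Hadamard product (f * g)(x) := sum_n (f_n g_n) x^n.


f has coefficients f_k = 6^k and g has coefficients g_k = 3^k, so the Hadamard product has coefficient (f*g)_k = 6^k * 3^k = 18^k.
For k = 12: 18^12 = 1156831381426176.

1156831381426176


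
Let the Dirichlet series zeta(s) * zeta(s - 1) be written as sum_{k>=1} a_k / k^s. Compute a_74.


Convolution gives a_k = sum_{d | k} d * 1 = sum_{d | k} d = sigma(k), the sum of positive divisors of k.
For k = 74, the divisors are 1, 2, 37, 74, so
sigma(74) = 1 + 2 + 37 + 74 = 114.

114


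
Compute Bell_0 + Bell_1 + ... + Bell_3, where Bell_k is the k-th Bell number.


Recall Bell_k counts set partitions of a k-set (with Bell_0 = 1 by convention).
Bell_0 through Bell_3: 1, 1, 2, 5
Sum = 1 + 1 + 2 + 5 = 9.

9


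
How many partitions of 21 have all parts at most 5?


Using the generating function (1-x)^(-1)(1-x^2)^(-1)...(1-x^5)^(-1),
the coefficient of x^21 counts these restricted partitions.
Result = 221

221


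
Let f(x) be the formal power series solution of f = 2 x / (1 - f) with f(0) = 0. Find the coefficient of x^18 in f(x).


Apply Lagrange inversion: f = 2 x * phi(f) with phi(t) = 1/(1 - t), so
[x^n] f = 2^n * (1/n) [t^(n-1)] phi(t)^n = 2^n * (1/n) [t^(n-1)] (1 - t)^(-n) = 2^n * (1/n) C(2n - 2, n - 1) = 2^n * C_{n-1}.
For n = 18: C_17 = C(34, 17) / 18 = 2333606220/18 = 129644790.
With the 2^18 = 262144 factor, the coefficient is 262144 * 129644790 = 33985603829760.

33985603829760


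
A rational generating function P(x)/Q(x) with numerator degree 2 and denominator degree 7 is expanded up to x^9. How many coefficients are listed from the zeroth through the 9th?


Expanding up to x^9 gives the coefficients for x^0, x^1, ..., x^9.
That is 9 + 1 = 10 coefficients in total.

10


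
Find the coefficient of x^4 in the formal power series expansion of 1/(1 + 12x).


Write 1/(1 + c x) = 1/(1 - (-c) x) and apply the geometric-series identity
1/(1 - y) = sum_{k>=0} y^k to get 1/(1 + c x) = sum_{k>=0} (-c)^k x^k.
So the coefficient of x^k is (-c)^k = (-1)^k * c^k.
Here c = 12 and k = 4:
(-12)^4 = 1 * 20736 = 20736

20736


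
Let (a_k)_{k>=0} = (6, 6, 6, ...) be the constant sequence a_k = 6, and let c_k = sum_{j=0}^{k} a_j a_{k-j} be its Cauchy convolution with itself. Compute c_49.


Since a_j = 6 for all j >= 0, the convolution sum becomes
c_k = sum_{j=0}^{k} 6 * 6 = 36 * (k + 1).
Equivalently, the generating function of (a_k) is 6/(1 - x) and its square is 36/(1 - x)^2 = sum_{k>=0} 36(k + 1) x^k.
For k = 49: 36 * 50 = 1800.

1800


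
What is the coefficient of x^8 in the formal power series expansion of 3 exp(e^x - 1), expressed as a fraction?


exp(e^x - 1) is the exponential generating function for the Bell numbers Bell_k: exp(e^x - 1) = sum_{k>=0} Bell_k x^k / k!.
So the coefficient of x^8 in 3 exp(e^x - 1) is 3 Bell_8 / 8!.
Computing: Bell_8 = 4140 and 8! = 40320, giving
3 * 4140/40320 = 69/224.

69/224


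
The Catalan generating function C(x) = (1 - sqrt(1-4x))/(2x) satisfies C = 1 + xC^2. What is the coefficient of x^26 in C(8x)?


Substituting x -> 8x scales the n-th coefficient by 8^n, so [x^26] C(8x) = 8^26 * C_26.
C_26 = C(2*26, 26)/(27) = 495918532948104/27 = 18367353072152.
So 8^26 * 18367353072152 = 302231454903657293676544 * 18367353072152 = 5551191841725658438190432521382002688.

5551191841725658438190432521382002688


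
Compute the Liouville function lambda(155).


The Liouville function is lambda(k) = (-1)^Omega(k), where Omega(k) counts the prime factors of k with multiplicity.
Factoring: 155 = 5 * 31, so Omega(155) = 2.
lambda(155) = (-1)^2 = 1.

1


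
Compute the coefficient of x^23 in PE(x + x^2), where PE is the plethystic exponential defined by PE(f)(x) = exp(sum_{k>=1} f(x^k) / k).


With f(x) = x + x^2, the exponent is sum_{k>=1} (x^k + x^(2k)) / k = -ln(1 - x) - ln(1 - x^2). Exponentiating:
PE(x + x^2) = 1 / ((1 - x)(1 - x^2)).
This is the generating function for partitions of n into parts of size 1 or 2. The number of 2's can be any j in 0..11, and the rest are 1's, so
[x^23] = floor(23/2) + 1 = 12.

12


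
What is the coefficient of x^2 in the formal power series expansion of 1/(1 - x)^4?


The expansion 1/(1 - x)^r = sum_{k>=0} C(k + r - 1, r - 1) x^k follows from the multiset / negative-binomial theorem (or from repeated differentiation of the geometric series).
For r = 4 and k = 2:
C(5, 3) = 120 / (6 * 2) = 10.

10


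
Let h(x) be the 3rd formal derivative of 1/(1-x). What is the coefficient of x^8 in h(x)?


Differentiating 3 times: d^3/dx^3 [1/(1-x)] = 3!/(1-x)^4.
The expansion 1/(1-x)^4 = sum_{k>=0} C(k+3, 3) x^k, so the coefficient of x^n in 3!/(1-x)^4 is 3! * C(n+3, 3).
For n = 8: 6 * C(11, 3) = 6 * 165 = 990

990


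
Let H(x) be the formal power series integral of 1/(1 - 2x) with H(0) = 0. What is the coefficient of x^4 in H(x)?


1/(1 - 2x) = sum_{k>=0} 2^k x^k. Integrating termwise with H(0) = 0:
H(x) = sum_{k>=0} 2^k x^(k+1) / (k+1) = sum_{m>=1} 2^(m-1) x^m / m.
For m = 4: 2^3/4 = 8/4 = 2.

2


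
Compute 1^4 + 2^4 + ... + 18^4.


This power sum has a closed form given by Faulhaber's formula
sum_{k=1}^{m} k^p = (1 / (p + 1)) * sum_{j=0}^{p} C(p + 1, j) B_j m^(p + 1 - j),
but for small m direct computation is fastest:
1 + 16 + 81 + 256 + 625 + 1296 + 2401 + 4096 + 6561 + 10000 + 14641 + 20736 + 28561 + 38416 + 50625 + 65536 + 83521 + 104976 = 432345.

432345


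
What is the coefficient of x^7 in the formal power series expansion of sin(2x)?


The Maclaurin series is sin(t) = sum_{k>=0} (-1)^k t^(2k+1) / (2k+1)!, so substituting t = 2x, only odd powers of x are nonzero, with coefficient of x^(2k+1) equal to (-1)^k 2^(2k+1) / (2k+1)!.
Write 7 = 2*3 + 1, giving the coefficient (-1)^3 * 2^7 / 7! = -128/5040 = -8/315.

-8/315


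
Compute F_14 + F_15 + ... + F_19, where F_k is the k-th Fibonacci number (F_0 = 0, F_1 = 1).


Use the identity sum_{k=0}^{N} F_k = F_{N+2} - 1 (which follows from F_{k+2} - F_{k+1} = F_k). Then
sum_{k=14}^{19} F_k = (F_{21} - 1) - (F_{15} - 1) = F_{21} - F_{15}.
Computing: F_{21} = 10946, F_{15} = 610, so
Sum = 10946 - 610 = 10336.

10336


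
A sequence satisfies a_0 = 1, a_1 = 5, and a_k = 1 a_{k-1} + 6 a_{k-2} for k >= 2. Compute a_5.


The characteristic equation is t^2 - 1 t - 6 = 0, with roots r_1 = 3 and r_2 = -2 (so c_1 = r_1 + r_2, c_2 = -r_1 r_2 as required).
One can use the closed form a_n = A r_1^n + B r_2^n, but direct iteration is more reliable:
a_0 = 1, a_1 = 5, a_2 = 11, a_3 = 41, a_4 = 107, a_5 = 353.
So a_5 = 353.

353


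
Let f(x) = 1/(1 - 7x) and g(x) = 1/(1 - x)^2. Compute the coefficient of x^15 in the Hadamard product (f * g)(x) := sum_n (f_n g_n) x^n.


f has coefficients f_k = 7^k. For g = 1/(1 - x)^2 the coefficient is g_k = C(k + 1, 1) = k + 1. The Hadamard coefficient is (f * g)_k = 7^k * (k + 1).
For k = 15: 7^15 * 16 = 4747561509943 * 16 = 75960984159088.

75960984159088


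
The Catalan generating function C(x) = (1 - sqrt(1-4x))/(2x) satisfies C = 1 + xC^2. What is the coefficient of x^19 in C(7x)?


Substituting x -> 7x scales the n-th coefficient by 7^n, so [x^19] C(7x) = 7^19 * C_19.
C_19 = C(2*19, 19)/(20) = 35345263800/20 = 1767263190.
So 7^19 * 1767263190 = 11398895185373143 * 1767263190 = 20144847867778182038506170.

20144847867778182038506170


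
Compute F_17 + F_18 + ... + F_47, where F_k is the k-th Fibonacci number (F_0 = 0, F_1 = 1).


Use the identity sum_{k=0}^{N} F_k = F_{N+2} - 1 (which follows from F_{k+2} - F_{k+1} = F_k). Then
sum_{k=17}^{47} F_k = (F_{49} - 1) - (F_{18} - 1) = F_{49} - F_{18}.
Computing: F_{49} = 7778742049, F_{18} = 2584, so
Sum = 7778742049 - 2584 = 7778739465.

7778739465


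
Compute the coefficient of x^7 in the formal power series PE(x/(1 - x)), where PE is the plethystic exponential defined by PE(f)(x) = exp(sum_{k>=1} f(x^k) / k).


For f(x) = x/(1 - x) we have
sum_{k>=1} f(x^k) / k = sum_{k>=1} (1/k) * x^k / (1 - x^k) = sum_{k, m >= 1} x^(k m) / k,
which after exponentiating simplifies to
PE(x/(1 - x)) = prod_{k>=1} 1 / (1 - x^k).
This is the generating function for the partition function p(n), so the coefficient of x^7 is p(7).
Computing p(7) by dynamic programming over parts 1, 2, ..., 7: p(7) = 15.

15


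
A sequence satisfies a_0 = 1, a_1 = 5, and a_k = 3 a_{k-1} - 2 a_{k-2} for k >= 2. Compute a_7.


The characteristic equation is t^2 - 3 t + 2 = 0, with roots r_1 = 2 and r_2 = 1 (so c_1 = r_1 + r_2, c_2 = -r_1 r_2 as required).
One can use the closed form a_n = A r_1^n + B r_2^n, but direct iteration is more reliable:
a_0 = 1, a_1 = 5, a_2 = 13, a_3 = 29, a_4 = 61, a_5 = 125, a_6 = 253, a_7 = 509.
So a_7 = 509.

509


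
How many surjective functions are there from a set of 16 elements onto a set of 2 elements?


By inclusion-exclusion on which target elements are missed, the number of surjections from an n-set onto a k-set is
surj(n, k) = sum_{j=0}^{k} (-1)^j C(k, j) (k - j)^n.
Equivalently surj(n, k) = k! * S(n, k), where S(n, k) is the Stirling number of the second kind.
For n = 16, k = 2:
S(16, 2) = 32767, so
surj = 2! * 32767 = 2 * 32767 = 65534.

65534


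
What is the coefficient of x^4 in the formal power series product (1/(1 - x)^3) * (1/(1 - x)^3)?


Combine the factors: (1/(1 - x)^3) * (1/(1 - x)^3) = 1/(1 - x)^6.
Then use 1/(1 - x)^r = sum_{k>=0} C(k + r - 1, r - 1) x^k with r = 6 and k = 4:
C(9, 5) = 126.

126


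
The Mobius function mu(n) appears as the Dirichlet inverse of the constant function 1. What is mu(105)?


105 = 3 * 5 * 7 (all distinct primes).
mu(105) = (-1)^3 = -1

-1


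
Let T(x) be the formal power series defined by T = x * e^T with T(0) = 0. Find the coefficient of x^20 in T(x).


Apply the Lagrange inversion formula: if T = x * phi(T) with phi(t) = e^t, then
[x^n] T = (1/n) [t^(n-1)] phi(t)^n = (1/n) [t^(n-1)] e^(n t) = (1/n) * n^(n-1) / (n-1)! = n^(n-1) / n!.
When c = 1 this is the Cayley count of rooted labeled trees on n vertices, divided by n!.
For n = 20: 20^19 / 20! = 5242880000000000000000000/2432902008176640000 = 32000000000000000/14849255421.

32000000000000000/14849255421


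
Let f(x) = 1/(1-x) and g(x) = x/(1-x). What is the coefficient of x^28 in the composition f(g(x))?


First simplify the composition: f(g(x)) = 1/(1 - x/(1-x)) = (1-x)/((1-x) - x) = (1-x)/(1-2x).
Now extract the coefficient. Write (1-x)/(1-2x) = 1/(1-2x) - x/(1-2x).
The coefficient of x^n in 1/(1-2x) is 2^n, and in x/(1-2x) is 2^(n-1) (for n >= 1).
So the coefficient of x^28 is 2^28 - 2^27 = 268435456 - 134217728 = 134217728.

134217728


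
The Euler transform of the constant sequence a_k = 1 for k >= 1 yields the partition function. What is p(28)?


The Euler transform converts the sequence a_k = 1 into the number of integer partitions.
Using the recurrence or dynamic programming:
p(28) = 3718

3718


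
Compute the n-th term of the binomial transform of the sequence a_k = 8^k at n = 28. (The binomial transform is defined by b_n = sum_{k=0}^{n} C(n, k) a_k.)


With a_k = 8^k, b_n = sum_{k=0}^{n} C(n, k) 8^k = (1 + 8)^n by the binomial theorem.
For n = 28: (1 + 8)^28 = 9^28 = 523347633027360537213511521.

523347633027360537213511521


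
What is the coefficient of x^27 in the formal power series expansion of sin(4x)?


The Maclaurin series is sin(t) = sum_{k>=0} (-1)^k t^(2k+1) / (2k+1)!, so substituting t = 4x, only odd powers of x are nonzero, with coefficient of x^(2k+1) equal to (-1)^k 4^(2k+1) / (2k+1)!.
Write 27 = 2*13 + 1, giving the coefficient (-1)^13 * 4^27 / 27! = -18014398509481984/10888869450418352160768000000 = -2147483648/1298054391195577640625.

-2147483648/1298054391195577640625
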